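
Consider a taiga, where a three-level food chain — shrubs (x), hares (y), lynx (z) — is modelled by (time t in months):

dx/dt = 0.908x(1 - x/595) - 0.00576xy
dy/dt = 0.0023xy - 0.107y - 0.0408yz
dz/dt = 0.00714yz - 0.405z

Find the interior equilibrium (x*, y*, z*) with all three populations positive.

x* ≈ 381, y* ≈ 56.7, z* ≈ 18.8

From dz/dt = 0: 0.00714y* = 0.405, so y* = 56.7.
From dx/dt = 0: 0.908(1 - x*/595) = 0.00576·56.7, giving x* = 595·(1 - 0.36) = 381.
From dy/dt = 0: 0.0023·381 - 0.107 = 0.0408z*, so z* = 0.769/0.0408 = 18.8.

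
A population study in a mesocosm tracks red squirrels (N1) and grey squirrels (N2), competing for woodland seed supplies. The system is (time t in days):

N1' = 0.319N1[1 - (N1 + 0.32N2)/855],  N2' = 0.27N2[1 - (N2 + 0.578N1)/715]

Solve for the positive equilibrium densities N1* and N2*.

N1* ≈ 768, N2* ≈ 271

Setting both brackets to zero gives the nullclines N1 + 0.32N2 = 855 and 0.578N1 + N2 = 715.
Substituting N2 = 715 - 0.578N1 into the first: N1(1 - 0.32·0.578) = 855 - 0.32·715.
So N1* = 626/0.815 = 768, and then N2* = 715 - 0.578·768 = 271.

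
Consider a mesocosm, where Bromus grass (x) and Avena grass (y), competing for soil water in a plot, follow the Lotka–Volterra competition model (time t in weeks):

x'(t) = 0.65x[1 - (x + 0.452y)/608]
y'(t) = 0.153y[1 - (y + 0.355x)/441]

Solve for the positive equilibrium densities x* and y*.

Setting both brackets to zero gives the nullclines x + 0.452y = 608 and 0.355x + y = 441.
Substituting y = 441 - 0.355x into the first: x(1 - 0.452·0.355) = 608 - 0.452·441.
So x* = 409/0.84 = 487, and then y* = 441 - 0.355·487 = 268.

x* ≈ 487, y* ≈ 268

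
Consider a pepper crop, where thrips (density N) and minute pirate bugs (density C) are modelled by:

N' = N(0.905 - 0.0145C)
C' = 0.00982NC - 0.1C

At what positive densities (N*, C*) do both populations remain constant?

Set dC/dt = 0 with C > 0: 0.00982N - 0.1 = 0, so N* = 0.1/0.00982 = 10.2.
Set dN/dt = 0 with N > 0: 0.905 - 0.0145C = 0, so C* = 0.905/0.0145 = 62.4.

N* ≈ 10.2, C* ≈ 62.4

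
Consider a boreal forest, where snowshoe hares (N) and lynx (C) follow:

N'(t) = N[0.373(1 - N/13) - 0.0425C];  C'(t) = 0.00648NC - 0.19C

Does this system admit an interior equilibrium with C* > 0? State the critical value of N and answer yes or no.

The predator equation gives dC/dt > 0 only when N > 0.19/0.00648 = 29.3.
Without the predator, N → K = 13. Since 13 < 29.3, the predator cannot invade.

Threshold N = 29.3; K < 29.3, so no, the predator goes extinct.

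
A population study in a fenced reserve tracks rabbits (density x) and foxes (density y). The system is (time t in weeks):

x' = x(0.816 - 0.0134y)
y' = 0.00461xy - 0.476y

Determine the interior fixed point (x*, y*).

x* ≈ 103, y* ≈ 60.9

Set dy/dt = 0 with y > 0: 0.00461x - 0.476 = 0, so x* = 0.476/0.00461 = 103.
Set dx/dt = 0 with x > 0: 0.816 - 0.0134y = 0, so y* = 0.816/0.0134 = 60.9.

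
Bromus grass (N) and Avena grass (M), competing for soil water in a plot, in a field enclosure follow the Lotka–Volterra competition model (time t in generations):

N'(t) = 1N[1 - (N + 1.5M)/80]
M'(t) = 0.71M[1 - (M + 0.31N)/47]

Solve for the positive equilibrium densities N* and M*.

N* ≈ 17.8, M* ≈ 41.5

Setting both brackets to zero gives the nullclines N + 1.5M = 80 and 0.31N + M = 47.
Substituting M = 47 - 0.31N into the first: N(1 - 1.5·0.31) = 80 - 1.5·47.
So N* = 9.5/0.535 = 17.8, and then M* = 47 - 0.31·17.8 = 41.5.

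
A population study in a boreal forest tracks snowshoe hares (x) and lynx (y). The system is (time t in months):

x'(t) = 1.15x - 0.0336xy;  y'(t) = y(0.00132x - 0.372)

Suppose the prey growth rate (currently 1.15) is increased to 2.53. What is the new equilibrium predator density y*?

At the interior fixed point, setting dx/dt = 0 with x > 0 fixes y* = (prey growth rate)/(xy coefficient) — independent of the other coefficients.
With the change, y* = 2.53/0.0336 = 75.3; it rises from 34.2.

y* ≈ 75.3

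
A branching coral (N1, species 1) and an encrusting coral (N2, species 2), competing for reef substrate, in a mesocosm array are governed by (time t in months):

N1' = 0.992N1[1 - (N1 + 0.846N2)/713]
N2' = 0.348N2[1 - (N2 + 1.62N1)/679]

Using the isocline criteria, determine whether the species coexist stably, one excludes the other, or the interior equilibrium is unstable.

species 1 excludes species 2

Compare the nullcline intercepts: K1/α12 = 713/0.846 = 843 > K2 = 679; K2/α21 = 679/1.62 = 419 < K1 = 713.
Since the inequalities point opposite ways, species 1 can invade but species 2 cannot.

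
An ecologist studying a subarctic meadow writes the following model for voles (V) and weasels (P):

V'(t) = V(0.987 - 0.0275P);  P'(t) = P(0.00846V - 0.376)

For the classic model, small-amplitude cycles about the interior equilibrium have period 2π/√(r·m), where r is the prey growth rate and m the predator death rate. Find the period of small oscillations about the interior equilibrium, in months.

Here r = 0.987 and m = 0.376, so r·m = 0.371.
ω = √0.371 = 0.609 per month, hence T = 2π/ω ≈ 10.3 months.

T ≈ 10.3 months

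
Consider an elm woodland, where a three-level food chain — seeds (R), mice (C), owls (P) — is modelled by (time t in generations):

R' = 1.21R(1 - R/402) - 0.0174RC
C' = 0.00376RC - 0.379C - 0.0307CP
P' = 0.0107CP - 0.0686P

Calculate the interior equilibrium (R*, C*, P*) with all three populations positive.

From dP/dt = 0: 0.0107C* = 0.0686, so C* = 6.41.
From dR/dt = 0: 1.21(1 - R*/402) = 0.0174·6.41, giving R* = 402·(1 - 0.0922) = 365.
From dC/dt = 0: 0.00376·365 - 0.379 = 0.0307P*, so P* = 0.993/0.0307 = 32.4.

R* ≈ 365, C* ≈ 6.41, P* ≈ 32.4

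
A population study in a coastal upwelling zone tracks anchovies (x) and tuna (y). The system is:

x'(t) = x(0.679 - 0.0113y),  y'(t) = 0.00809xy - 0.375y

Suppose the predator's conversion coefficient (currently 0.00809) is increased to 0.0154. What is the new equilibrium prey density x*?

x* ≈ 24.4

At the interior fixed point, setting dy/dt = 0 with y > 0 fixes x* = (predator death rate)/(xy coefficient) — independent of the other coefficients.
With the change, x* = 0.375/0.0154 = 24.4; it falls from 46.4.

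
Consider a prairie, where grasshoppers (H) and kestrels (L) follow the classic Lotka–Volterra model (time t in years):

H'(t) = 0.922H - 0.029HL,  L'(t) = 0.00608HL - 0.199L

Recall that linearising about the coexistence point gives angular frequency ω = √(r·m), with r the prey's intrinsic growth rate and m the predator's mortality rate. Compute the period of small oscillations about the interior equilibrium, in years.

T ≈ 14.7 years

Here r = 0.922 and m = 0.199, so r·m = 0.183.
ω = √0.183 = 0.428 per year, hence T = 2π/ω ≈ 14.7 years.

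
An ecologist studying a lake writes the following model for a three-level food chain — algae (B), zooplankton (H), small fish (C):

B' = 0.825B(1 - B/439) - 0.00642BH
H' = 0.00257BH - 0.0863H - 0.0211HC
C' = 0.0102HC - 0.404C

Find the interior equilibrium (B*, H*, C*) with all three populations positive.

B* ≈ 304, H* ≈ 39.6, C* ≈ 32.9

From dC/dt = 0: 0.0102H* = 0.404, so H* = 39.6.
From dB/dt = 0: 0.825(1 - B*/439) = 0.00642·39.6, giving B* = 439·(1 - 0.308) = 304.
From dH/dt = 0: 0.00257·304 - 0.0863 = 0.0211C*, so C* = 0.694/0.0211 = 32.9.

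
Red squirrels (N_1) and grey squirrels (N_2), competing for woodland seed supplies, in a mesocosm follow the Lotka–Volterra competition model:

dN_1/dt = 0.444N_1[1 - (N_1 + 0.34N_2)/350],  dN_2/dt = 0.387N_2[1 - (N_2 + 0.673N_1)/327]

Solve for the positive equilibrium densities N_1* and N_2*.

Setting both brackets to zero gives the nullclines N_1 + 0.34N_2 = 350 and 0.673N_1 + N_2 = 327.
Substituting N_2 = 327 - 0.673N_1 into the first: N_1(1 - 0.34·0.673) = 350 - 0.34·327.
So N_1* = 239/0.771 = 310, and then N_2* = 327 - 0.673·310 = 119.

N_1* ≈ 310, N_2* ≈ 119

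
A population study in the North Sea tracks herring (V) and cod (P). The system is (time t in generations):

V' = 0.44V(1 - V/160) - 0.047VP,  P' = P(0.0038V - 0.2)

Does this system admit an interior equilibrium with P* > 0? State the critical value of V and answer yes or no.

Threshold V = 52.6; K > 52.6, so yes, the predator persists.

The predator equation gives dP/dt > 0 only when V > 0.2/0.0038 = 52.6.
Without the predator, V → K = 160. Since 160 > 52.6, the predator can invade and persist.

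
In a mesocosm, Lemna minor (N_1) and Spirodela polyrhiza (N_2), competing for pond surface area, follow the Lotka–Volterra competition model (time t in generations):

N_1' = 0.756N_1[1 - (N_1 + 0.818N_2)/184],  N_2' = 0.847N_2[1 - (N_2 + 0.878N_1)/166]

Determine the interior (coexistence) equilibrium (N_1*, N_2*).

N_1* ≈ 171, N_2* ≈ 15.8

Setting both brackets to zero gives the nullclines N_1 + 0.818N_2 = 184 and 0.878N_1 + N_2 = 166.
Substituting N_2 = 166 - 0.878N_1 into the first: N_1(1 - 0.818·0.878) = 184 - 0.818·166.
So N_1* = 48.2/0.282 = 171, and then N_2* = 166 - 0.878·171 = 15.8.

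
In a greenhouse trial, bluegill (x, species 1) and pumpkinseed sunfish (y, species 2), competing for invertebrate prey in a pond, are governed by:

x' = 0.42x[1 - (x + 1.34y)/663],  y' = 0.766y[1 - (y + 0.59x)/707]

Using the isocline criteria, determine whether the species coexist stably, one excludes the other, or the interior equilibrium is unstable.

Compare the nullcline intercepts: K1/α12 = 663/1.34 = 495 < K2 = 707; K2/α21 = 707/0.59 = 1200 > K1 = 663.
Since the inequalities point opposite ways, species 2 can invade but species 1 cannot.

species 2 excludes species 1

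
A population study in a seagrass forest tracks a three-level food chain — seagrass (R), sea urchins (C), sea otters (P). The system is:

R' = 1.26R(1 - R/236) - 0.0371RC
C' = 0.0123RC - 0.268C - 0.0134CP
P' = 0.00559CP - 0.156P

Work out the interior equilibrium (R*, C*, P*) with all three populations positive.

R* ≈ 42.1, C* ≈ 27.9, P* ≈ 18.6

From dP/dt = 0: 0.00559C* = 0.156, so C* = 27.9.
From dR/dt = 0: 1.26(1 - R*/236) = 0.0371·27.9, giving R* = 236·(1 - 0.822) = 42.1.
From dC/dt = 0: 0.0123·42.1 - 0.268 = 0.0134P*, so P* = 0.25/0.0134 = 18.6.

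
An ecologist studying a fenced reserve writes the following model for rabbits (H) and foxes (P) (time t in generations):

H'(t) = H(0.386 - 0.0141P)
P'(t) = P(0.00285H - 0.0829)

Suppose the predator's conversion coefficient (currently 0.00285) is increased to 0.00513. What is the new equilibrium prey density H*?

H* ≈ 16.2

At the interior fixed point, setting dP/dt = 0 with P > 0 fixes H* = (predator death rate)/(HP coefficient) — independent of the other coefficients.
With the change, H* = 0.0829/0.00513 = 16.2; it falls from 29.1.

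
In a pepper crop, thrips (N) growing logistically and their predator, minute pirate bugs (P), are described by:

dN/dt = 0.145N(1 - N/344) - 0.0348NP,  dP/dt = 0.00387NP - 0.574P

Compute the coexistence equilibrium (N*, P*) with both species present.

N* ≈ 148, P* ≈ 2.37

From dP/dt = 0 with P > 0: 0.00387N* = 0.574, so N* = 148.
Substitute into dN/dt = 0: 0.145(1 - 148/344) = 0.0348P*.
The bracket is 0.569, giving P* = 0.0825/0.0348 = 2.37.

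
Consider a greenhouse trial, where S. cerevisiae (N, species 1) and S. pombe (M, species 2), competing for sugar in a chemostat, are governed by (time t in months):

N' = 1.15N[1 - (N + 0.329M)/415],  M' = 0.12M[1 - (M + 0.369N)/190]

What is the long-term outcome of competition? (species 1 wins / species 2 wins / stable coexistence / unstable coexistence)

stable coexistence

Compare the nullcline intercepts: K1/α12 = 415/0.329 = 1260 > K2 = 190; K2/α21 = 190/0.369 = 515 > K1 = 415.
Since both inequalities hold, each species can invade when rare, so the interior equilibrium is stable.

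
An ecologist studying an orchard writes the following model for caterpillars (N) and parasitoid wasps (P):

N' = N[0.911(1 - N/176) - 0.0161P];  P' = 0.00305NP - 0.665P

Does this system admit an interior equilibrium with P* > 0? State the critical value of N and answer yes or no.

Threshold N = 218; K < 218, so no, the predator goes extinct.

The predator equation gives dP/dt > 0 only when N > 0.665/0.00305 = 218.
Without the predator, N → K = 176. Since 176 < 218, the predator cannot invade.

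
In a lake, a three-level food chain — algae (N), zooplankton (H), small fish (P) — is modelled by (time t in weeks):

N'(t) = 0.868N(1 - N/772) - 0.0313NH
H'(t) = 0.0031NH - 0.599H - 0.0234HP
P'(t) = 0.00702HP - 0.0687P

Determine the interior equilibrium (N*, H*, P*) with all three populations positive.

From dP/dt = 0: 0.00702H* = 0.0687, so H* = 9.79.
From dN/dt = 0: 0.868(1 - N*/772) = 0.0313·9.79, giving N* = 772·(1 - 0.353) = 500.
From dH/dt = 0: 0.0031·500 - 0.599 = 0.0234P*, so P* = 0.95/0.0234 = 40.6.

N* ≈ 500, H* ≈ 9.79, P* ≈ 40.6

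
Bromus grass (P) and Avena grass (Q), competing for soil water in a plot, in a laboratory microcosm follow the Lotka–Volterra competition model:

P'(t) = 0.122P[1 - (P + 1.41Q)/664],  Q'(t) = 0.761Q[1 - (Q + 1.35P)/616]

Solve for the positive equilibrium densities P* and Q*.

P* ≈ 226, Q* ≈ 310

Setting both brackets to zero gives the nullclines P + 1.41Q = 664 and 1.35P + Q = 616.
Substituting Q = 616 - 1.35P into the first: P(1 - 1.41·1.35) = 664 - 1.41·616.
So P* = -205/-0.903 = 226, and then Q* = 616 - 1.35·226 = 310.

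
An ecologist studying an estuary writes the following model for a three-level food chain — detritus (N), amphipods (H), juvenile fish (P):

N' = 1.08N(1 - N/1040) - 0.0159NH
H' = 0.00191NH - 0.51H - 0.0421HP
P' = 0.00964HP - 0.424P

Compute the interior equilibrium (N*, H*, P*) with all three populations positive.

From dP/dt = 0: 0.00964H* = 0.424, so H* = 44.
From dN/dt = 0: 1.08(1 - N*/1040) = 0.0159·44, giving N* = 1040·(1 - 0.648) = 367.
From dH/dt = 0: 0.00191·367 - 0.51 = 0.0421P*, so P* = 0.19/0.0421 = 4.52.

N* ≈ 367, H* ≈ 44, P* ≈ 4.52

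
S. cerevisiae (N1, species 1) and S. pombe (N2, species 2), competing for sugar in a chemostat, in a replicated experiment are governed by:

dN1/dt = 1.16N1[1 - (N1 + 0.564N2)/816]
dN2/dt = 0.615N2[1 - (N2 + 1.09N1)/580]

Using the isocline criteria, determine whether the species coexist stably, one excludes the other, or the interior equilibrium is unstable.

species 1 excludes species 2

Compare the nullcline intercepts: K1/α12 = 816/0.564 = 1450 > K2 = 580; K2/α21 = 580/1.09 = 532 < K1 = 816.
Since the inequalities point opposite ways, species 1 can invade but species 2 cannot.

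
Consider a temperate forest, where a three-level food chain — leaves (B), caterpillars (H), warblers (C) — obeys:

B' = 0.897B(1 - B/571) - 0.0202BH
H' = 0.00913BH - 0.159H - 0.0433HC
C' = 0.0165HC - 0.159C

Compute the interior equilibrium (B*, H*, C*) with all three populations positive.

From dC/dt = 0: 0.0165H* = 0.159, so H* = 9.64.
From dB/dt = 0: 0.897(1 - B*/571) = 0.0202·9.64, giving B* = 571·(1 - 0.217) = 447.
From dH/dt = 0: 0.00913·447 - 0.159 = 0.0433C*, so C* = 3.92/0.0433 = 90.6.

B* ≈ 447, H* ≈ 9.64, C* ≈ 90.6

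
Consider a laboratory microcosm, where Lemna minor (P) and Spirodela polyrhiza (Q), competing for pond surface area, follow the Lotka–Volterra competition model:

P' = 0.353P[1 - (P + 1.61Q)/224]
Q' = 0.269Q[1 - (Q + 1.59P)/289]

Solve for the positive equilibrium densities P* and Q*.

Setting both brackets to zero gives the nullclines P + 1.61Q = 224 and 1.59P + Q = 289.
Substituting Q = 289 - 1.59P into the first: P(1 - 1.61·1.59) = 224 - 1.61·289.
So P* = -241/-1.56 = 155, and then Q* = 289 - 1.59·155 = 43.1.

P* ≈ 155, Q* ≈ 43.1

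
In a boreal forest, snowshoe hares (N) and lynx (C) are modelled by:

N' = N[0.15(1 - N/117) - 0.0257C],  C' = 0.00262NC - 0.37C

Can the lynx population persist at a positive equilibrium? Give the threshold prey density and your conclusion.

The predator equation gives dC/dt > 0 only when N > 0.37/0.00262 = 141.
Without the predator, N → K = 117. Since 117 < 141, the predator cannot invade.

Threshold N = 141; K < 141, so no, the predator goes extinct.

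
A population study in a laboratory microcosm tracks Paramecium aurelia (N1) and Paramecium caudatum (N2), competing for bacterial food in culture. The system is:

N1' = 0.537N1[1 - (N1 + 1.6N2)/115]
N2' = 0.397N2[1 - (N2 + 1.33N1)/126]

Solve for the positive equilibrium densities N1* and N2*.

Setting both brackets to zero gives the nullclines N1 + 1.6N2 = 115 and 1.33N1 + N2 = 126.
Substituting N2 = 126 - 1.33N1 into the first: N1(1 - 1.6·1.33) = 115 - 1.6·126.
So N1* = -86.6/-1.13 = 76.8, and then N2* = 126 - 1.33·76.8 = 23.9.

N1* ≈ 76.8, N2* ≈ 23.9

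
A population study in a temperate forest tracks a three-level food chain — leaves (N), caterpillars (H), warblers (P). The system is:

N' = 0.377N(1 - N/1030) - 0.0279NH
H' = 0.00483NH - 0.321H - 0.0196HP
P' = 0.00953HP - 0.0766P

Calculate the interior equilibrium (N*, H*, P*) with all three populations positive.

N* ≈ 417, H* ≈ 8.04, P* ≈ 86.5

From dP/dt = 0: 0.00953H* = 0.0766, so H* = 8.04.
From dN/dt = 0: 0.377(1 - N*/1030) = 0.0279·8.04, giving N* = 1030·(1 - 0.595) = 417.
From dH/dt = 0: 0.00483·417 - 0.321 = 0.0196P*, so P* = 1.69/0.0196 = 86.5.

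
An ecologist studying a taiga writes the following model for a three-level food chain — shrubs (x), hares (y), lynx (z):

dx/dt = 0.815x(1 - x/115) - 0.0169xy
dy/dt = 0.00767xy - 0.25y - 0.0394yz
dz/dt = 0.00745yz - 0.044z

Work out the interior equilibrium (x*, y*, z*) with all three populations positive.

x* ≈ 101, y* ≈ 5.91, z* ≈ 13.3

From dz/dt = 0: 0.00745y* = 0.044, so y* = 5.91.
From dx/dt = 0: 0.815(1 - x*/115) = 0.0169·5.91, giving x* = 115·(1 - 0.122) = 101.
From dy/dt = 0: 0.00767·101 - 0.25 = 0.0394z*, so z* = 0.524/0.0394 = 13.3.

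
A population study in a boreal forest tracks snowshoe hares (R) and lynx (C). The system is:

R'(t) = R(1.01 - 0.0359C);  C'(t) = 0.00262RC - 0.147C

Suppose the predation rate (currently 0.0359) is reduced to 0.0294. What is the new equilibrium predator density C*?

C* ≈ 34.4

At the interior fixed point, setting dR/dt = 0 with R > 0 fixes C* = (prey growth rate)/(RC coefficient) — independent of the other coefficients.
With the change, C* = 1.01/0.0294 = 34.4; it rises from 28.1.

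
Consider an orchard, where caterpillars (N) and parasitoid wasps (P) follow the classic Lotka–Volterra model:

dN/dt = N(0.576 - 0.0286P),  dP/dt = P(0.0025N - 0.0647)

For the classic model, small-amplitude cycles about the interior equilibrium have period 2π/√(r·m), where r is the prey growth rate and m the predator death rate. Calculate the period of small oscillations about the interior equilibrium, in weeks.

Here r = 0.576 and m = 0.0647, so r·m = 0.0373.
ω = √0.0373 = 0.193 per week, hence T = 2π/ω ≈ 32.5 weeks.

T ≈ 32.5 weeks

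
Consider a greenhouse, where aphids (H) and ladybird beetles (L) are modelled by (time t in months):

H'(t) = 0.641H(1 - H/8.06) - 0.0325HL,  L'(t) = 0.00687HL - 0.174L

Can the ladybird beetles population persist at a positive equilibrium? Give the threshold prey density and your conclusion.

Threshold H = 25.3; K < 25.3, so no, the predator goes extinct.

The predator equation gives dL/dt > 0 only when H > 0.174/0.00687 = 25.3.
Without the predator, H → K = 8.06. Since 8.06 < 25.3, the predator cannot invade.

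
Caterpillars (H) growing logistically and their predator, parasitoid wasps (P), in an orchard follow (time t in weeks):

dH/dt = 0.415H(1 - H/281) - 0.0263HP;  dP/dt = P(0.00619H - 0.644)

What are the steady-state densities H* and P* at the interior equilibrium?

From dP/dt = 0 with P > 0: 0.00619H* = 0.644, so H* = 104.
Substitute into dH/dt = 0: 0.415(1 - 104/281) = 0.0263P*.
The bracket is 0.63, giving P* = 0.261/0.0263 = 9.94.

H* ≈ 104, P* ≈ 9.94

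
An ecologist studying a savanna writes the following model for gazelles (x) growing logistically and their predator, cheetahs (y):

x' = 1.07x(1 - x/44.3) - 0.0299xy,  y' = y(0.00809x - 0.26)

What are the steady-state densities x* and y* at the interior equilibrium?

From dy/dt = 0 with y > 0: 0.00809x* = 0.26, so x* = 32.1.
Substitute into dx/dt = 0: 1.07(1 - 32.1/44.3) = 0.0299y*.
The bracket is 0.275, giving y* = 0.294/0.0299 = 9.82.

x* ≈ 32.1, y* ≈ 9.82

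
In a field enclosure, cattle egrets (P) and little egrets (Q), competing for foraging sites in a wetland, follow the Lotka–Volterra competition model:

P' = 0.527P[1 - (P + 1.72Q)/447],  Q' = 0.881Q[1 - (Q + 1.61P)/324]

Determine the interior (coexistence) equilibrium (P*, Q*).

Setting both brackets to zero gives the nullclines P + 1.72Q = 447 and 1.61P + Q = 324.
Substituting Q = 324 - 1.61P into the first: P(1 - 1.72·1.61) = 447 - 1.72·324.
So P* = -110/-1.77 = 62.3, and then Q* = 324 - 1.61·62.3 = 224.

P* ≈ 62.3, Q* ≈ 224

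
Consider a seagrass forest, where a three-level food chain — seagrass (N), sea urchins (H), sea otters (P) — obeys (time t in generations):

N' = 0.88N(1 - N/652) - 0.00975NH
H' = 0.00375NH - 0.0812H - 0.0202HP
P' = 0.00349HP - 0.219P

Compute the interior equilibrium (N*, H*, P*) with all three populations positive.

N* ≈ 199, H* ≈ 62.8, P* ≈ 32.9

From dP/dt = 0: 0.00349H* = 0.219, so H* = 62.8.
From dN/dt = 0: 0.88(1 - N*/652) = 0.00975·62.8, giving N* = 652·(1 - 0.695) = 199.
From dH/dt = 0: 0.00375·199 - 0.0812 = 0.0202P*, so P* = 0.664/0.0202 = 32.9.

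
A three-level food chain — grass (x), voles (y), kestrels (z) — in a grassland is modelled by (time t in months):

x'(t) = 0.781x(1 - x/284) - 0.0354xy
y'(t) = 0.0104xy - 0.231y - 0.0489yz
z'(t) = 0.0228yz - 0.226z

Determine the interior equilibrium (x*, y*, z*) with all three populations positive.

x* ≈ 156, y* ≈ 9.91, z* ≈ 28.5

From dz/dt = 0: 0.0228y* = 0.226, so y* = 9.91.
From dx/dt = 0: 0.781(1 - x*/284) = 0.0354·9.91, giving x* = 284·(1 - 0.449) = 156.
From dy/dt = 0: 0.0104·156 - 0.231 = 0.0489z*, so z* = 1.4/0.0489 = 28.5.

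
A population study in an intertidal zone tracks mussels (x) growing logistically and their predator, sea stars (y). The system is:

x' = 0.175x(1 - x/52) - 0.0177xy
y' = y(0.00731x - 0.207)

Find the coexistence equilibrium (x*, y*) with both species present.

x* ≈ 28.3, y* ≈ 4.5

From dy/dt = 0 with y > 0: 0.00731x* = 0.207, so x* = 28.3.
Substitute into dx/dt = 0: 0.175(1 - 28.3/52) = 0.0177y*.
The bracket is 0.455, giving y* = 0.0797/0.0177 = 4.5.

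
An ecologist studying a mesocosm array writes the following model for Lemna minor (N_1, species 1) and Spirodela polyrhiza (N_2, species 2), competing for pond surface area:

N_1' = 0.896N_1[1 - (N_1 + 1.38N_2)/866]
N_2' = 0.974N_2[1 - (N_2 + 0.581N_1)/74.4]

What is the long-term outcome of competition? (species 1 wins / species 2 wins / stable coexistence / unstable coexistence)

Compare the nullcline intercepts: K1/α12 = 866/1.38 = 628 > K2 = 74.4; K2/α21 = 74.4/0.581 = 128 < K1 = 866.
Since the inequalities point opposite ways, species 1 can invade but species 2 cannot.

species 1 excludes species 2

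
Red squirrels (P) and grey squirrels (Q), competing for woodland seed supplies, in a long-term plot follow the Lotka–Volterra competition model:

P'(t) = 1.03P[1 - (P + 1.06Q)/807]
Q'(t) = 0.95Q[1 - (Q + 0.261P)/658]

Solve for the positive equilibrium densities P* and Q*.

P* ≈ 151, Q* ≈ 618

Setting both brackets to zero gives the nullclines P + 1.06Q = 807 and 0.261P + Q = 658.
Substituting Q = 658 - 0.261P into the first: P(1 - 1.06·0.261) = 807 - 1.06·658.
So P* = 110/0.723 = 151, and then Q* = 658 - 0.261·151 = 618.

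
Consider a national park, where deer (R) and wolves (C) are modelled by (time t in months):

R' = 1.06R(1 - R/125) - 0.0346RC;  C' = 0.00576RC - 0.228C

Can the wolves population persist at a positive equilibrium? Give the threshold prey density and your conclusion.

Threshold R = 39.6; K > 39.6, so yes, the predator persists.

The predator equation gives dC/dt > 0 only when R > 0.228/0.00576 = 39.6.
Without the predator, R → K = 125. Since 125 > 39.6, the predator can invade and persist.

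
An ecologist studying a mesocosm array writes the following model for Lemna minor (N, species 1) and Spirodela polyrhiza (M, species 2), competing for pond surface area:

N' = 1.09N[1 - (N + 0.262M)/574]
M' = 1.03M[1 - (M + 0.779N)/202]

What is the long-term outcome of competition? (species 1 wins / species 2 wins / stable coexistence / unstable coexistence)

species 1 excludes species 2

Compare the nullcline intercepts: K1/α12 = 574/0.262 = 2190 > K2 = 202; K2/α21 = 202/0.779 = 259 < K1 = 574.
Since the inequalities point opposite ways, species 1 can invade but species 2 cannot.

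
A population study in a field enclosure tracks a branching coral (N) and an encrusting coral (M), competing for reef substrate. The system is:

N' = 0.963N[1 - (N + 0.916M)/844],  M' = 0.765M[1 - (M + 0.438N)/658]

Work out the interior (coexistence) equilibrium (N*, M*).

Setting both brackets to zero gives the nullclines N + 0.916M = 844 and 0.438N + M = 658.
Substituting M = 658 - 0.438N into the first: N(1 - 0.916·0.438) = 844 - 0.916·658.
So N* = 241/0.599 = 403, and then M* = 658 - 0.438·403 = 482.

N* ≈ 403, M* ≈ 482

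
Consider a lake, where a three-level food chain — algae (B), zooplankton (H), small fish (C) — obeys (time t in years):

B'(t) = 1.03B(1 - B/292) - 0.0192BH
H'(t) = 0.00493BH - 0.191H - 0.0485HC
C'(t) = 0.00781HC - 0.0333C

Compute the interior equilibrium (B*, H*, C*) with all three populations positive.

B* ≈ 269, H* ≈ 4.26, C* ≈ 23.4

From dC/dt = 0: 0.00781H* = 0.0333, so H* = 4.26.
From dB/dt = 0: 1.03(1 - B*/292) = 0.0192·4.26, giving B* = 292·(1 - 0.0795) = 269.
From dH/dt = 0: 0.00493·269 - 0.191 = 0.0485C*, so C* = 1.13/0.0485 = 23.4.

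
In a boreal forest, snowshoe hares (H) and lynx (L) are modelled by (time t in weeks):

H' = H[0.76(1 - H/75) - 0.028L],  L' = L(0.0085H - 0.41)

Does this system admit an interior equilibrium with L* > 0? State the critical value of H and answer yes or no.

Threshold H = 48.2; K > 48.2, so yes, the predator persists.

The predator equation gives dL/dt > 0 only when H > 0.41/0.0085 = 48.2.
Without the predator, H → K = 75. Since 75 > 48.2, the predator can invade and persist.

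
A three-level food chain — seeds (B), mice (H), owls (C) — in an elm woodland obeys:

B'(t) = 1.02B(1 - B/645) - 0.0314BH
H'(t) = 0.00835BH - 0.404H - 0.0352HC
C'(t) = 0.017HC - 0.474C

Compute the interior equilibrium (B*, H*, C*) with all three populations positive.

From dC/dt = 0: 0.017H* = 0.474, so H* = 27.9.
From dB/dt = 0: 1.02(1 - B*/645) = 0.0314·27.9, giving B* = 645·(1 - 0.858) = 91.4.
From dH/dt = 0: 0.00835·91.4 - 0.404 = 0.0352C*, so C* = 0.359/0.0352 = 10.2.

B* ≈ 91.4, H* ≈ 27.9, C* ≈ 10.2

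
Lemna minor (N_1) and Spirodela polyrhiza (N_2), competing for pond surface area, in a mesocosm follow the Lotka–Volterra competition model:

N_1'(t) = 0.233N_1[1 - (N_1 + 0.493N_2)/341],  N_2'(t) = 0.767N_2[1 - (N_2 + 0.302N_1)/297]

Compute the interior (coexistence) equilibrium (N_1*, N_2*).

N_1* ≈ 229, N_2* ≈ 228

Setting both brackets to zero gives the nullclines N_1 + 0.493N_2 = 341 and 0.302N_1 + N_2 = 297.
Substituting N_2 = 297 - 0.302N_1 into the first: N_1(1 - 0.493·0.302) = 341 - 0.493·297.
So N_1* = 195/0.851 = 229, and then N_2* = 297 - 0.302·229 = 228.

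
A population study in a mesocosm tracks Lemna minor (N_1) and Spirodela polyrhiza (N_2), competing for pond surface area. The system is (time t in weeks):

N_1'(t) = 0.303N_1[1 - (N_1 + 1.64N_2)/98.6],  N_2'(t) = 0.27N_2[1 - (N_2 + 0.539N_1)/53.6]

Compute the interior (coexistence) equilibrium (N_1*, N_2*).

N_1* ≈ 92.2, N_2* ≈ 3.92

Setting both brackets to zero gives the nullclines N_1 + 1.64N_2 = 98.6 and 0.539N_1 + N_2 = 53.6.
Substituting N_2 = 53.6 - 0.539N_1 into the first: N_1(1 - 1.64·0.539) = 98.6 - 1.64·53.6.
So N_1* = 10.7/0.116 = 92.2, and then N_2* = 53.6 - 0.539·92.2 = 3.92.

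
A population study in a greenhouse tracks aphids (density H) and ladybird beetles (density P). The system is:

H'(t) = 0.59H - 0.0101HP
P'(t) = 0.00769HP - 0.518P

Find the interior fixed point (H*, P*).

H* ≈ 67.4, P* ≈ 58.4

Set dP/dt = 0 with P > 0: 0.00769H - 0.518 = 0, so H* = 0.518/0.00769 = 67.4.
Set dH/dt = 0 with H > 0: 0.59 - 0.0101P = 0, so P* = 0.59/0.0101 = 58.4.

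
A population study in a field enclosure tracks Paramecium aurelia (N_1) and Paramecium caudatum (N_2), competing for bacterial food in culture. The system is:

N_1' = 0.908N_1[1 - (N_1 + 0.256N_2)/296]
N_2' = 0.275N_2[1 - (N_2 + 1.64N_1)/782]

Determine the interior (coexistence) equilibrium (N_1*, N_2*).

N_1* ≈ 165, N_2* ≈ 511

Setting both brackets to zero gives the nullclines N_1 + 0.256N_2 = 296 and 1.64N_1 + N_2 = 782.
Substituting N_2 = 782 - 1.64N_1 into the first: N_1(1 - 0.256·1.64) = 296 - 0.256·782.
So N_1* = 95.8/0.58 = 165, and then N_2* = 782 - 1.64·165 = 511.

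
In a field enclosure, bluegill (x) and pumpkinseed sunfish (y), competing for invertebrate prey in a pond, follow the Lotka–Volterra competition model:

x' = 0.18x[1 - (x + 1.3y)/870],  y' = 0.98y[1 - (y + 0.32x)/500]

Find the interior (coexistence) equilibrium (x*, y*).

Setting both brackets to zero gives the nullclines x + 1.3y = 870 and 0.32x + y = 500.
Substituting y = 500 - 0.32x into the first: x(1 - 1.3·0.32) = 870 - 1.3·500.
So x* = 220/0.584 = 377, and then y* = 500 - 0.32·377 = 379.

x* ≈ 377, y* ≈ 379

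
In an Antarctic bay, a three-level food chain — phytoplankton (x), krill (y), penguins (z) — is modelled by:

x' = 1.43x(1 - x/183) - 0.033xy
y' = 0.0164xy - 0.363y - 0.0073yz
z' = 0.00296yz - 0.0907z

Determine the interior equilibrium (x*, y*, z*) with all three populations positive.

From dz/dt = 0: 0.00296y* = 0.0907, so y* = 30.6.
From dx/dt = 0: 1.43(1 - x*/183) = 0.033·30.6, giving x* = 183·(1 - 0.707) = 53.6.
From dy/dt = 0: 0.0164·53.6 - 0.363 = 0.0073z*, so z* = 0.516/0.0073 = 70.7.

x* ≈ 53.6, y* ≈ 30.6, z* ≈ 70.7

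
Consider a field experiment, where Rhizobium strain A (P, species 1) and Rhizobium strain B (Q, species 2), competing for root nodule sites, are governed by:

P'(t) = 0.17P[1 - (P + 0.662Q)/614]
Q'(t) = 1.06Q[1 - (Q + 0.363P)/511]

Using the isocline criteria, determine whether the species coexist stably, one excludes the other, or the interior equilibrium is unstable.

Compare the nullcline intercepts: K1/α12 = 614/0.662 = 927 > K2 = 511; K2/α21 = 511/0.363 = 1410 > K1 = 614.
Since both inequalities hold, each species can invade when rare, so the interior equilibrium is stable.

stable coexistence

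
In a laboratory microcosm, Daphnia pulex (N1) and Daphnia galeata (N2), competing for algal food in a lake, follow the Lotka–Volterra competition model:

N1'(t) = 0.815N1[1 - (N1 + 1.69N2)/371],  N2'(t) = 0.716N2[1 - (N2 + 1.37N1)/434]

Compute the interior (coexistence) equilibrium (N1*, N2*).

Setting both brackets to zero gives the nullclines N1 + 1.69N2 = 371 and 1.37N1 + N2 = 434.
Substituting N2 = 434 - 1.37N1 into the first: N1(1 - 1.69·1.37) = 371 - 1.69·434.
So N1* = -362/-1.32 = 276, and then N2* = 434 - 1.37·276 = 56.5.

N1* ≈ 276, N2* ≈ 56.5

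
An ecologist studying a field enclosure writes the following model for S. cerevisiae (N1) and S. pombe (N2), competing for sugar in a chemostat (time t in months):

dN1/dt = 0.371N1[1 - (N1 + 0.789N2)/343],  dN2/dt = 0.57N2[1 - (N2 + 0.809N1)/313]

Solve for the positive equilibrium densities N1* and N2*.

N1* ≈ 266, N2* ≈ 98.2

Setting both brackets to zero gives the nullclines N1 + 0.789N2 = 343 and 0.809N1 + N2 = 313.
Substituting N2 = 313 - 0.809N1 into the first: N1(1 - 0.789·0.809) = 343 - 0.789·313.
So N1* = 96/0.362 = 266, and then N2* = 313 - 0.809·266 = 98.2.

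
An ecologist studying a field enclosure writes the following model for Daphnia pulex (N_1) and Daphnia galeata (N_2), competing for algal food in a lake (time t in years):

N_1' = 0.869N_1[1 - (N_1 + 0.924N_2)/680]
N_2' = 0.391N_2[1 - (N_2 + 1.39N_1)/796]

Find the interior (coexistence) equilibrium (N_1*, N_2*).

N_1* ≈ 195, N_2* ≈ 525

Setting both brackets to zero gives the nullclines N_1 + 0.924N_2 = 680 and 1.39N_1 + N_2 = 796.
Substituting N_2 = 796 - 1.39N_1 into the first: N_1(1 - 0.924·1.39) = 680 - 0.924·796.
So N_1* = -55.5/-0.284 = 195, and then N_2* = 796 - 1.39·195 = 525.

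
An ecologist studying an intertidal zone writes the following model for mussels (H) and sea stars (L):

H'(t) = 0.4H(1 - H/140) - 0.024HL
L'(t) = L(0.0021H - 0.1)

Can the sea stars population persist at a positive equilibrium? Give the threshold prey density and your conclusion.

Threshold H = 47.6; K > 47.6, so yes, the predator persists.

The predator equation gives dL/dt > 0 only when H > 0.1/0.0021 = 47.6.
Without the predator, H → K = 140. Since 140 > 47.6, the predator can invade and persist.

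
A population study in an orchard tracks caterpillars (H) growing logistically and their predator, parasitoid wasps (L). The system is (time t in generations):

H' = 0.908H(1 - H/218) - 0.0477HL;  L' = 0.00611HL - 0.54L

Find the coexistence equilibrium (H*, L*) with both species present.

From dL/dt = 0 with L > 0: 0.00611H* = 0.54, so H* = 88.4.
Substitute into dH/dt = 0: 0.908(1 - 88.4/218) = 0.0477L*.
The bracket is 0.595, giving L* = 0.54/0.0477 = 11.3.

H* ≈ 88.4, L* ≈ 11.3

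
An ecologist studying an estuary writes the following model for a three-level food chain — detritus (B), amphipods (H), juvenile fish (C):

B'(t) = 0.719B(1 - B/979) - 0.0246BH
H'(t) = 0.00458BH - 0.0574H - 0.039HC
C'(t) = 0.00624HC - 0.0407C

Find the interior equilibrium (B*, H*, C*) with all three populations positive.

B* ≈ 761, H* ≈ 6.52, C* ≈ 87.8

From dC/dt = 0: 0.00624H* = 0.0407, so H* = 6.52.
From dB/dt = 0: 0.719(1 - B*/979) = 0.0246·6.52, giving B* = 979·(1 - 0.223) = 761.
From dH/dt = 0: 0.00458·761 - 0.0574 = 0.039C*, so C* = 3.43/0.039 = 87.8.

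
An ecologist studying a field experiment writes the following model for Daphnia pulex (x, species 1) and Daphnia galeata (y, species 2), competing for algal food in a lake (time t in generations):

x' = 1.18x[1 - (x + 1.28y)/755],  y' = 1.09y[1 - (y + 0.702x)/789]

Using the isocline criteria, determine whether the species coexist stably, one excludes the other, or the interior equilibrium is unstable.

Compare the nullcline intercepts: K1/α12 = 755/1.28 = 590 < K2 = 789; K2/α21 = 789/0.702 = 1120 > K1 = 755.
Since the inequalities point opposite ways, species 2 can invade but species 1 cannot.

species 2 excludes species 1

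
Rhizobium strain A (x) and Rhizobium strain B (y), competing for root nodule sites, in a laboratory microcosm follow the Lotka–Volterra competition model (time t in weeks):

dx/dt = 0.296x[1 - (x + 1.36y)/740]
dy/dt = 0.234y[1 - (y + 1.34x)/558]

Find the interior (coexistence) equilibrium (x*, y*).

Setting both brackets to zero gives the nullclines x + 1.36y = 740 and 1.34x + y = 558.
Substituting y = 558 - 1.34x into the first: x(1 - 1.36·1.34) = 740 - 1.36·558.
So x* = -18.9/-0.822 = 23, and then y* = 558 - 1.34·23 = 527.

x* ≈ 23, y* ≈ 527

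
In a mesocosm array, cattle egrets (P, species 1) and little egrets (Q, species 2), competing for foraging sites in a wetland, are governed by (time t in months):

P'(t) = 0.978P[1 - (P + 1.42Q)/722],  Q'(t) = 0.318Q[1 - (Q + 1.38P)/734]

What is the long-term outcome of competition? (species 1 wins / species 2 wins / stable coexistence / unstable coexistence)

unstable coexistence (outcome depends on initial conditions)

Compare the nullcline intercepts: K1/α12 = 722/1.42 = 508 < K2 = 734; K2/α21 = 734/1.38 = 532 < K1 = 722.
Since both are reversed, neither can invade when rare; the interior point is a saddle.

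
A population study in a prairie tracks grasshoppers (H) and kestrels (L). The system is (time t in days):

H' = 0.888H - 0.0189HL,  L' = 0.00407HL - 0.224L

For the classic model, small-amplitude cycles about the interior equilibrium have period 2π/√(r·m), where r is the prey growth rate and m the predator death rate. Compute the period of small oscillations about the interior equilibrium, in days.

T ≈ 14.1 days

Here r = 0.888 and m = 0.224, so r·m = 0.199.
ω = √0.199 = 0.446 per day, hence T = 2π/ω ≈ 14.1 days.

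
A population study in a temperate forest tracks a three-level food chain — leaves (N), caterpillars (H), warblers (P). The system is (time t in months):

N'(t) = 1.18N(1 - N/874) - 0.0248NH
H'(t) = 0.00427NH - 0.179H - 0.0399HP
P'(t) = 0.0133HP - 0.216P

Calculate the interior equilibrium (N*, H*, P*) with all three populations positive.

From dP/dt = 0: 0.0133H* = 0.216, so H* = 16.2.
From dN/dt = 0: 1.18(1 - N*/874) = 0.0248·16.2, giving N* = 874·(1 - 0.341) = 576.
From dH/dt = 0: 0.00427·576 - 0.179 = 0.0399P*, so P* = 2.28/0.0399 = 57.1.

N* ≈ 576, H* ≈ 16.2, P* ≈ 57.1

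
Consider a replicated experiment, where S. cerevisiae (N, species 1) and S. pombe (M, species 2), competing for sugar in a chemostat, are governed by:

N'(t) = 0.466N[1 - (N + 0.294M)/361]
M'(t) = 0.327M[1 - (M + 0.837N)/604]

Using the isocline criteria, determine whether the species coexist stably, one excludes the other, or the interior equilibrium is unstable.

Compare the nullcline intercepts: K1/α12 = 361/0.294 = 1230 > K2 = 604; K2/α21 = 604/0.837 = 722 > K1 = 361.
Since both inequalities hold, each species can invade when rare, so the interior equilibrium is stable.

stable coexistence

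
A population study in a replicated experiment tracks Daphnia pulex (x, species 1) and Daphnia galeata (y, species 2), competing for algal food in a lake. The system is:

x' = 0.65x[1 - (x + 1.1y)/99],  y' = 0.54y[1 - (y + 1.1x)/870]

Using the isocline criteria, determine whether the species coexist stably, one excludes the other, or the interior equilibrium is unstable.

species 2 excludes species 1

Compare the nullcline intercepts: K1/α12 = 99/1.1 = 90 < K2 = 870; K2/α21 = 870/1.1 = 791 > K1 = 99.
Since the inequalities point opposite ways, species 2 can invade but species 1 cannot.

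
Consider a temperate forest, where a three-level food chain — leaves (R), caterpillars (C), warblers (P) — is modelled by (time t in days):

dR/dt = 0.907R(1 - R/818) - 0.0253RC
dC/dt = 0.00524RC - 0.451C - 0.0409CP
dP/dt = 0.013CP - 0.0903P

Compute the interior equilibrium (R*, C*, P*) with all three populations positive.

From dP/dt = 0: 0.013C* = 0.0903, so C* = 6.95.
From dR/dt = 0: 0.907(1 - R*/818) = 0.0253·6.95, giving R* = 818·(1 - 0.194) = 660.
From dC/dt = 0: 0.00524·660 - 0.451 = 0.0409P*, so P* = 3/0.0409 = 73.5.

R* ≈ 660, C* ≈ 6.95, P* ≈ 73.5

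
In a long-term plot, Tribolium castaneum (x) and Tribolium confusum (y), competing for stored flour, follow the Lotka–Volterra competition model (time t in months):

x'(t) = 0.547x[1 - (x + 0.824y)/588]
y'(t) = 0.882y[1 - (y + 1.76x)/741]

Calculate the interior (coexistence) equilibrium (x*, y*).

Setting both brackets to zero gives the nullclines x + 0.824y = 588 and 1.76x + y = 741.
Substituting y = 741 - 1.76x into the first: x(1 - 0.824·1.76) = 588 - 0.824·741.
So x* = -22.6/-0.45 = 50.2, and then y* = 741 - 1.76·50.2 = 653.

x* ≈ 50.2, y* ≈ 653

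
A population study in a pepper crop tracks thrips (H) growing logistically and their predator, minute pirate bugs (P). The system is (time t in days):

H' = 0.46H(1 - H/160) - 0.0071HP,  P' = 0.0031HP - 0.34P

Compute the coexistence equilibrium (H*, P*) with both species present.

From dP/dt = 0 with P > 0: 0.0031H* = 0.34, so H* = 110.
Substitute into dH/dt = 0: 0.46(1 - 110/160) = 0.0071P*.
The bracket is 0.315, giving P* = 0.145/0.0071 = 20.4.

H* ≈ 110, P* ≈ 20.4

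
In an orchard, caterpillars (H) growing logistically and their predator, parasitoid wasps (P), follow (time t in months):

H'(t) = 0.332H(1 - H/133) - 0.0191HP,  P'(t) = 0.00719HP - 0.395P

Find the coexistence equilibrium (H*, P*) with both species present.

From dP/dt = 0 with P > 0: 0.00719H* = 0.395, so H* = 54.9.
Substitute into dH/dt = 0: 0.332(1 - 54.9/133) = 0.0191P*.
The bracket is 0.587, giving P* = 0.195/0.0191 = 10.2.

H* ≈ 54.9, P* ≈ 10.2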